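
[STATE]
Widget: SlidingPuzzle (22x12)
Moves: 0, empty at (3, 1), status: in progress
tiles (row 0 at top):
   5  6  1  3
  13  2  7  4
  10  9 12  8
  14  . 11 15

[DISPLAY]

┌────┬────┬────┬────┐ 
│  5 │  6 │  1 │  3 │ 
├────┼────┼────┼────┤ 
│ 13 │  2 │  7 │  4 │ 
├────┼────┼────┼────┤ 
│ 10 │  9 │ 12 │  8 │ 
├────┼────┼────┼────┤ 
│ 14 │    │ 11 │ 15 │ 
└────┴────┴────┴────┘ 
Moves: 0              
                      
                      


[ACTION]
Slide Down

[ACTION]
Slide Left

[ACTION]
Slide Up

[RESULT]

┌────┬────┬────┬────┐ 
│  5 │  6 │  1 │  3 │ 
├────┼────┼────┼────┤ 
│ 13 │  2 │  7 │  4 │ 
├────┼────┼────┼────┤ 
│ 10 │ 12 │ 11 │  8 │ 
├────┼────┼────┼────┤ 
│ 14 │  9 │    │ 15 │ 
└────┴────┴────┴────┘ 
Moves: 3              
                      
                      


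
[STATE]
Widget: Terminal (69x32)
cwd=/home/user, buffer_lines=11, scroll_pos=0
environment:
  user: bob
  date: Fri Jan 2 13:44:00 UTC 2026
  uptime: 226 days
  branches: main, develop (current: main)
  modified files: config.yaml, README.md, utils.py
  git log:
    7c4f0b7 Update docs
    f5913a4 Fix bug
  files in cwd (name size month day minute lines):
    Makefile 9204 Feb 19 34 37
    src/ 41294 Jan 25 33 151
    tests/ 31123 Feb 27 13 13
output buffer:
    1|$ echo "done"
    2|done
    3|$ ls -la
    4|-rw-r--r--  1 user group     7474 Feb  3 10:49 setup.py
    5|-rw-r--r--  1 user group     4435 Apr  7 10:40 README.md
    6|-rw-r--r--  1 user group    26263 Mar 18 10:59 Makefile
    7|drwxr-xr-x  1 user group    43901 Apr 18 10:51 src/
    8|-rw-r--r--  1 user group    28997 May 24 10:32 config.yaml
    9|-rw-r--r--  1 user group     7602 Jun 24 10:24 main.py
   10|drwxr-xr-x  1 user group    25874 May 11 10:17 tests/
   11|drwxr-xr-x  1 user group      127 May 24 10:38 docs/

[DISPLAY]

$ echo "done"                                                        
done                                                                 
$ ls -la                                                             
-rw-r--r--  1 user group     7474 Feb  3 10:49 setup.py              
-rw-r--r--  1 user group     4435 Apr  7 10:40 README.md             
-rw-r--r--  1 user group    26263 Mar 18 10:59 Makefile              
drwxr-xr-x  1 user group    43901 Apr 18 10:51 src/                  
-rw-r--r--  1 user group    28997 May 24 10:32 config.yaml           
-rw-r--r--  1 user group     7602 Jun 24 10:24 main.py               
drwxr-xr-x  1 user group    25874 May 11 10:17 tests/                
drwxr-xr-x  1 user group      127 May 24 10:38 docs/                 
$ █                                                                  
                                                                     
                                                                     
                                                                     
                                                                     
                                                                     
                                                                     
                                                                     
                                                                     
                                                                     
                                                                     
                                                                     
                                                                     
                                                                     
                                                                     
                                                                     
                                                                     
                                                                     
                                                                     
                                                                     
                                                                     


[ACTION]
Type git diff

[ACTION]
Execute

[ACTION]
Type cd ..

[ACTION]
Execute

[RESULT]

$ echo "done"                                                        
done                                                                 
$ ls -la                                                             
-rw-r--r--  1 user group     7474 Feb  3 10:49 setup.py              
-rw-r--r--  1 user group     4435 Apr  7 10:40 README.md             
-rw-r--r--  1 user group    26263 Mar 18 10:59 Makefile              
drwxr-xr-x  1 user group    43901 Apr 18 10:51 src/                  
-rw-r--r--  1 user group    28997 May 24 10:32 config.yaml           
-rw-r--r--  1 user group     7602 Jun 24 10:24 main.py               
drwxr-xr-x  1 user group    25874 May 11 10:17 tests/                
drwxr-xr-x  1 user group      127 May 24 10:38 docs/                 
$ git diff                                                           
diff --git a/main.py b/main.py                                       
--- a/main.py                                                        
+++ b/main.py                                                        
@@ -1,3 +1,4 @@                                                      
+# updated                                                           
 import sys                                                          
$ cd ..                                                              
                                                                     
$ █                                                                  
                                                                     
                                                                     
                                                                     
                                                                     
                                                                     
                                                                     
                                                                     
                                                                     
                                                                     
                                                                     
                                                                     


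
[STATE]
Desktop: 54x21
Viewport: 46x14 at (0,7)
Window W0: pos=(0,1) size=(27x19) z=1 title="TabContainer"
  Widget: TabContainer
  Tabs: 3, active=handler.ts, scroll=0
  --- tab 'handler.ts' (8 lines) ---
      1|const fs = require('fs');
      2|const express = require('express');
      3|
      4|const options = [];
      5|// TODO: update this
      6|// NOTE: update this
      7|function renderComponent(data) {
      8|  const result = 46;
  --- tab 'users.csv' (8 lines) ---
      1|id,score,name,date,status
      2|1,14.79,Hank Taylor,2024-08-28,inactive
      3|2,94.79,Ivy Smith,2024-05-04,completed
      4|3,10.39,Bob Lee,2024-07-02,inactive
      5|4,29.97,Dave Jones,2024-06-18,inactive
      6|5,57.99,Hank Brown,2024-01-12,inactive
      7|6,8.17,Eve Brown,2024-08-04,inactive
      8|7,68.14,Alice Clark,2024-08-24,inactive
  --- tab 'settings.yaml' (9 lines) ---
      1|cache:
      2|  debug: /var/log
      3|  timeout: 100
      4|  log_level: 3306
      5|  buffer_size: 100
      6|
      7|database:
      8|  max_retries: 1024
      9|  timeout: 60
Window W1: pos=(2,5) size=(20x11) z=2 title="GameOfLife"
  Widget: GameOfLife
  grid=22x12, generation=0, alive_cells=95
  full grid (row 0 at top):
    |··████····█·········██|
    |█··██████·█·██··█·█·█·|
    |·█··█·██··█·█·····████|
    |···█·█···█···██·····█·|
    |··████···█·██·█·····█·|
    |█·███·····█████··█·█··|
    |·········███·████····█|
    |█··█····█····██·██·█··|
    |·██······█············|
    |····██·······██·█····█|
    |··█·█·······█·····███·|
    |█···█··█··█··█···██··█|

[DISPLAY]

┃c┠──────────────────┨re('┃                   
┃ ┃Gen: 0            ┃    ┃                   
┃c┃·█·█···█···██·····┃    ┃                   
┃/┃████···█·██·█·····┃    ┃                   
┃/┃███·····█████··█·█┃    ┃                   
┃f┃·······███·████···┃ent(┃                   
┃ ┃·█····█····██·██·█┃    ┃                   
┃ ┃█······█··········┃    ┃                   
┃ ┗━━━━━━━━━━━━━━━━━━┛    ┃                   
┃                         ┃                   
┃                         ┃                   
┃                         ┃                   
┗━━━━━━━━━━━━━━━━━━━━━━━━━┛                   
                                              


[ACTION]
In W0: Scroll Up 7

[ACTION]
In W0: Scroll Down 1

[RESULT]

┃ ┠──────────────────┨    ┃                   
┃c┃Gen: 0            ┃    ┃                   
┃/┃·█·█···█···██·····┃    ┃                   
┃/┃████···█·██·█·····┃    ┃                   
┃f┃███·····█████··█·█┃ent(┃                   
┃ ┃·······███·████···┃    ┃                   
┃ ┃·█····█····██·██·█┃    ┃                   
┃ ┃█······█··········┃    ┃                   
┃ ┗━━━━━━━━━━━━━━━━━━┛    ┃                   
┃                         ┃                   
┃                         ┃                   
┃                         ┃                   
┗━━━━━━━━━━━━━━━━━━━━━━━━━┛                   
                                              


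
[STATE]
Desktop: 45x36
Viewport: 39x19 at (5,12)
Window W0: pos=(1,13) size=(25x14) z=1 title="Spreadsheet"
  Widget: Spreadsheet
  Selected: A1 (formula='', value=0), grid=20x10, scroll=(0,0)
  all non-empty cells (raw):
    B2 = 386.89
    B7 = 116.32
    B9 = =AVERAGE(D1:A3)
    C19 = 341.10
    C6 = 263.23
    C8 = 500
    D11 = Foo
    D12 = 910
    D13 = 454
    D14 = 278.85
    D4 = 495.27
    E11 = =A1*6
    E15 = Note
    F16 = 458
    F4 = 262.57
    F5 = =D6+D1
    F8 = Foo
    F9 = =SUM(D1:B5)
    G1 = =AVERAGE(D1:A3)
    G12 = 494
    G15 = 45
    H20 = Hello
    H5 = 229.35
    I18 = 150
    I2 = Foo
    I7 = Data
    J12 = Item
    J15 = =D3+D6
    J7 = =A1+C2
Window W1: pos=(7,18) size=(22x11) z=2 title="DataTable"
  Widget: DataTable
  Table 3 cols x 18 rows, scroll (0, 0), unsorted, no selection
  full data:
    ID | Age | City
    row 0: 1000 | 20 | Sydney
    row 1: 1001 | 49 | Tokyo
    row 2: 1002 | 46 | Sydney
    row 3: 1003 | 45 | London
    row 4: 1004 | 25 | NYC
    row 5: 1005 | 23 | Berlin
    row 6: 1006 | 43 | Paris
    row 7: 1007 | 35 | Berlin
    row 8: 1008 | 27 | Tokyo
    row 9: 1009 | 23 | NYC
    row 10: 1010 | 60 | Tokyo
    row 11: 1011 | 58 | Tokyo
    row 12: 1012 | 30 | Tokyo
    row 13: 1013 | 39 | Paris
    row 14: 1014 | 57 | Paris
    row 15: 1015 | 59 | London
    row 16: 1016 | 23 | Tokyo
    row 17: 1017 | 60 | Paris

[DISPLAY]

                                       
━━━━━━━━━━━━━━━━━━━━┓                  
readsheet           ┃                  
────────────────────┨                  
                    ┃                  
    A       B       ┃                  
--┏━━━━━━━━━━━━━━━━━━━━┓               
  ┃ DataTable          ┃               
  ┠────────────────────┨               
  ┃ID  │Age│City       ┃               
  ┃────┼───┼──────     ┃               
  ┃1000│20 │Sydney     ┃               
  ┃1001│49 │Tokyo      ┃               
  ┃1002│46 │Sydney     ┃               
━━┃1003│45 │London     ┃               
  ┃1004│25 │NYC        ┃               
  ┗━━━━━━━━━━━━━━━━━━━━┛               
                                       
                                       


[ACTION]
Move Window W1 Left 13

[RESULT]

                                       
━━━━━━━━━━━━━━━━━━━━┓                  
readsheet           ┃                  
────────────────────┨                  
                    ┃                  
    A       B       ┃                  
━━━━━━━━━━━━━━━━┓---┃                  
aTable          ┃   ┃                  
────────────────┨   ┃                  
│Age│City       ┃   ┃                  
┼───┼──────     ┃   ┃                  
│20 │Sydney     ┃   ┃                  
│49 │Tokyo      ┃  2┃                  
│46 │Sydney     ┃   ┃                  
│45 │London     ┃━━━┛                  
│25 │NYC        ┃                      
━━━━━━━━━━━━━━━━┛                      
                                       
                                       


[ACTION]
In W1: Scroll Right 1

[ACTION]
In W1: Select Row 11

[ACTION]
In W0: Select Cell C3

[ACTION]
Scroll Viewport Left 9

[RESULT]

                                       
 ┏━━━━━━━━━━━━━━━━━━━━━━━┓             
 ┃ Spreadsheet           ┃             
 ┠───────────────────────┨             
 ┃C3:                    ┃             
 ┃       A       B       ┃             
┏━━━━━━━━━━━━━━━━━━━━┓---┃             
┃ DataTable          ┃   ┃             
┠────────────────────┨   ┃             
┃ID  │Age│City       ┃   ┃             
┃────┼───┼──────     ┃   ┃             
┃1000│20 │Sydney     ┃   ┃             
┃1001│49 │Tokyo      ┃  2┃             
┃1002│46 │Sydney     ┃   ┃             
┃1003│45 │London     ┃━━━┛             
┃1004│25 │NYC        ┃                 
┗━━━━━━━━━━━━━━━━━━━━┛                 
                                       
                                       


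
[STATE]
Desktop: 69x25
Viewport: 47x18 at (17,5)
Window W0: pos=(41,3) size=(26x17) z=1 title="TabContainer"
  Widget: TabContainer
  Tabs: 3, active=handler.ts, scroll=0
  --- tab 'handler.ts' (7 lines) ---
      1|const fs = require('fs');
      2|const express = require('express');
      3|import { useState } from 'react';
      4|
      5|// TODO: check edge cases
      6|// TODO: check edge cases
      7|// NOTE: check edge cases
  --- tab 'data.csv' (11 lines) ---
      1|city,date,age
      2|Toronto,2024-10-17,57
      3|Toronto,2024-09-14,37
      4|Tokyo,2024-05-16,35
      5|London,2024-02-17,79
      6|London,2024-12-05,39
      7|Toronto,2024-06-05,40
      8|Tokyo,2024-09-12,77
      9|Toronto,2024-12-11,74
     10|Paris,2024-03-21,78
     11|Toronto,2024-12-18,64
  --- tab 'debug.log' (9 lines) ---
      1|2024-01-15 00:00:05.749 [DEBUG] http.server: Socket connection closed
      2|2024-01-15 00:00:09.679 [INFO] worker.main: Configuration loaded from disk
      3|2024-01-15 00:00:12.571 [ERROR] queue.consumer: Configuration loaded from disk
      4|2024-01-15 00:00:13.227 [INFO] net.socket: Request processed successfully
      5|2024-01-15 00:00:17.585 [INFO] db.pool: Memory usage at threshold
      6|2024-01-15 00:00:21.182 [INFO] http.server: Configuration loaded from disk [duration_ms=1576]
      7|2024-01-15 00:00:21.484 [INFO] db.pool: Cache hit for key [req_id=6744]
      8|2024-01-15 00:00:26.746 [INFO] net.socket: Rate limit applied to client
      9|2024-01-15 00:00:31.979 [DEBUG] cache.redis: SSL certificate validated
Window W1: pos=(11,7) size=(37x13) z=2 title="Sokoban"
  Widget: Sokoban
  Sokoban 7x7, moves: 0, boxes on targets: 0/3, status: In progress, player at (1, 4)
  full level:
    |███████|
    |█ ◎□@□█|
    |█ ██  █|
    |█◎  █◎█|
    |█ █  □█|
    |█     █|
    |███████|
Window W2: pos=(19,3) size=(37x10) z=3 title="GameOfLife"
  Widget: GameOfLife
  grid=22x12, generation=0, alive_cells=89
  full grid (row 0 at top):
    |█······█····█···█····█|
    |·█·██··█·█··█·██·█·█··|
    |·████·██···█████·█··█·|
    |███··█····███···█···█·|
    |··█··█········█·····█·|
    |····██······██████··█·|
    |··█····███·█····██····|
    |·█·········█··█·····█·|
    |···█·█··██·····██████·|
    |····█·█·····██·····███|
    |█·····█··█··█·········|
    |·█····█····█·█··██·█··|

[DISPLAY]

  ┠───────────────────────────────────┨────────
  ┃Gen: 0                             ┃data.csv
━━┃███··█····███···█···█·             ┃────────
ba┃··█··█········█·····█·             ┃uire('fs
──┃····██······██████··█·             ┃= requir
██┃··█····███·█····██····             ┃ate } fr
□█┃·█·········█··█·····█·             ┃        
 █┗━━━━━━━━━━━━━━━━━━━━━━━━━━━━━━━━━━━┛ edge ca
◎█                            ┃O: check edge ca
□█                            ┃E: check edge ca
 █                            ┃                
██                            ┃                
: 0  0/3                      ┃                
                              ┃                
━━━━━━━━━━━━━━━━━━━━━━━━━━━━━━┛━━━━━━━━━━━━━━━━
                                               
                                               
                                               


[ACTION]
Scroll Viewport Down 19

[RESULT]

━━┃███··█····███···█···█·             ┃────────
ba┃··█··█········█·····█·             ┃uire('fs
──┃····██······██████··█·             ┃= requir
██┃··█····███·█····██····             ┃ate } fr
□█┃·█·········█··█·····█·             ┃        
 █┗━━━━━━━━━━━━━━━━━━━━━━━━━━━━━━━━━━━┛ edge ca
◎█                            ┃O: check edge ca
□█                            ┃E: check edge ca
 █                            ┃                
██                            ┃                
: 0  0/3                      ┃                
                              ┃                
━━━━━━━━━━━━━━━━━━━━━━━━━━━━━━┛━━━━━━━━━━━━━━━━
                                               
                                               
                                               
                                               
                                               


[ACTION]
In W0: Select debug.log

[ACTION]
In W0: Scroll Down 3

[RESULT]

━━┃███··█····███···█···█·             ┃────────
ba┃··█··█········█·····█·             ┃00:13.22
──┃····██······██████··█·             ┃00:17.58
██┃··█····███·█····██····             ┃00:21.18
□█┃·█·········█··█·····█·             ┃00:21.48
 █┗━━━━━━━━━━━━━━━━━━━━━━━━━━━━━━━━━━━┛00:26.74
◎█                            ┃1-15 00:00:31.97
□█                            ┃                
 █                            ┃                
██                            ┃                
: 0  0/3                      ┃                
                              ┃                
━━━━━━━━━━━━━━━━━━━━━━━━━━━━━━┛━━━━━━━━━━━━━━━━
                                               
                                               
                                               
                                               
                                               


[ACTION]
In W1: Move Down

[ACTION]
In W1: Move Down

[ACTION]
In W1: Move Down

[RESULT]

━━┃███··█····███···█···█·             ┃────────
ba┃··█··█········█·····█·             ┃00:13.22
──┃····██······██████··█·             ┃00:17.58
██┃··█····███·█····██····             ┃00:21.18
□█┃·█·········█··█·····█·             ┃00:21.48
 █┗━━━━━━━━━━━━━━━━━━━━━━━━━━━━━━━━━━━┛00:26.74
◎█                            ┃1-15 00:00:31.97
□█                            ┃                
 █                            ┃                
██                            ┃                
: 1  0/3                      ┃                
                              ┃                
━━━━━━━━━━━━━━━━━━━━━━━━━━━━━━┛━━━━━━━━━━━━━━━━
                                               
                                               
                                               
                                               
                                               


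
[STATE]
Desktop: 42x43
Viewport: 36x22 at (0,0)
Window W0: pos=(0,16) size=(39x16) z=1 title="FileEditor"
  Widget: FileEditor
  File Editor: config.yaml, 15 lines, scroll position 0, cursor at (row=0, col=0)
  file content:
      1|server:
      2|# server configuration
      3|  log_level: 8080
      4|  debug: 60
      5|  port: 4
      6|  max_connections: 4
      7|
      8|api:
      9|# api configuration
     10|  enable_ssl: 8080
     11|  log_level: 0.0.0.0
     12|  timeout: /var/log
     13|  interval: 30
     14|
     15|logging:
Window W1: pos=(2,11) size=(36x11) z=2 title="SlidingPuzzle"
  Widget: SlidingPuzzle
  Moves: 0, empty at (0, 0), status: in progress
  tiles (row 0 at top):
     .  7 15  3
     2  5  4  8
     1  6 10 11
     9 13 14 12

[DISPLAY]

                                    
                                    
                                    
                                    
                                    
                                    
                                    
                                    
                                    
                                    
                                    
  ┏━━━━━━━━━━━━━━━━━━━━━━━━━━━━━━━━━
  ┃ SlidingPuzzle                   
  ┠─────────────────────────────────
  ┃┌────┬────┬────┬────┐            
  ┃│    │  7 │ 15 │  3 │            
┏━┃├────┼────┼────┼────┤            
┃ ┃│  2 │  5 │  4 │  8 │            
┠─┃├────┼────┼────┼────┤            
┃█┃│  1 │  6 │ 10 │ 11 │            
┃#┃├────┼────┼────┼────┤            
┃ ┗━━━━━━━━━━━━━━━━━━━━━━━━━━━━━━━━━


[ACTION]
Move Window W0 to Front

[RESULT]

                                    
                                    
                                    
                                    
                                    
                                    
                                    
                                    
                                    
                                    
                                    
  ┏━━━━━━━━━━━━━━━━━━━━━━━━━━━━━━━━━
  ┃ SlidingPuzzle                   
  ┠─────────────────────────────────
  ┃┌────┬────┬────┬────┐            
  ┃│    │  7 │ 15 │  3 │            
┏━━━━━━━━━━━━━━━━━━━━━━━━━━━━━━━━━━━
┃ FileEditor                        
┠───────────────────────────────────
┃█erver:                            
┃# server configuration             
┃  log_level: 8080                  


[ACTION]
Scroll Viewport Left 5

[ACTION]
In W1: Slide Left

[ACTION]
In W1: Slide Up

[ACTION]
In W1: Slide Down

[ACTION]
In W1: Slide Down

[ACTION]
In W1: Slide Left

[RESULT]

                                    
                                    
                                    
                                    
                                    
                                    
                                    
                                    
                                    
                                    
                                    
  ┏━━━━━━━━━━━━━━━━━━━━━━━━━━━━━━━━━
  ┃ SlidingPuzzle                   
  ┠─────────────────────────────────
  ┃┌────┬────┬────┬────┐            
  ┃│  7 │ 15 │    │  3 │            
┏━━━━━━━━━━━━━━━━━━━━━━━━━━━━━━━━━━━
┃ FileEditor                        
┠───────────────────────────────────
┃█erver:                            
┃# server configuration             
┃  log_level: 8080                  


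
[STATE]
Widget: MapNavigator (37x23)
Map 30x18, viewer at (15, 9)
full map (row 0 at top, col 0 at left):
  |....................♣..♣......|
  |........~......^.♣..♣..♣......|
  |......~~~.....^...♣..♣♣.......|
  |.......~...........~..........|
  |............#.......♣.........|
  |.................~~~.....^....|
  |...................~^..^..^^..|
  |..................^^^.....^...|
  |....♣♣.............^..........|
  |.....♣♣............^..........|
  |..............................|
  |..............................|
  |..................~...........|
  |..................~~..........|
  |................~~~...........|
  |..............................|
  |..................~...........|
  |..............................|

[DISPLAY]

                                     
                                     
   ....................♣..♣......    
   ........~......^.♣..♣..♣......    
   ......~~~.....^...♣..♣♣.......    
   .......~...........~..........    
   ............#.......♣.........    
   .................~~~.....^....    
   ...................~^..^..^^..    
   ..................^^^.....^...    
   ....♣♣.............^..........    
   .....♣♣........@...^..........    
   ..............................    
   ..............................    
   ..................~...........    
   ..................~~..........    
   ................~~~...........    
   ..............................    
   ..................~...........    
   ..............................    
                                     
                                     
                                     


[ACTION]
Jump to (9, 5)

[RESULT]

                                     
                                     
                                     
                                     
                                     
                                     
         ....................♣..♣....
         ........~......^.♣..♣..♣....
         ......~~~.....^...♣..♣♣.....
         .......~...........~........
         ............#.......♣.......
         .........@.......~~~.....^..
         ...................~^..^..^^
         ..................^^^.....^.
         ....♣♣.............^........
         .....♣♣............^........
         ............................
         ............................
         ..................~.........
         ..................~~........
         ................~~~.........
         ............................
         ..................~.........


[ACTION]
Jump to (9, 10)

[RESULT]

                                     
         ....................♣..♣....
         ........~......^.♣..♣..♣....
         ......~~~.....^...♣..♣♣.....
         .......~...........~........
         ............#.......♣.......
         .................~~~.....^..
         ...................~^..^..^^
         ..................^^^.....^.
         ....♣♣.............^........
         .....♣♣............^........
         .........@..................
         ............................
         ..................~.........
         ..................~~........
         ................~~~.........
         ............................
         ..................~.........
         ............................
                                     
                                     
                                     
                                     


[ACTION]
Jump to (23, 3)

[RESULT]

                                     
                                     
                                     
                                     
                                     
                                     
                                     
                                     
...............♣..♣......            
...~......^.♣..♣..♣......            
.~~~.....^...♣..♣♣.......            
..~...........~...@......            
.......#.......♣.........            
............~~~.....^....            
..............~^..^..^^..            
.............^^^.....^...            
♣.............^..........            
♣♣............^..........            
.........................            
.........................            
.............~...........            
.............~~..........            
...........~~~...........            


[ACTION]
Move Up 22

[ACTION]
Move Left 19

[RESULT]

                                     
                                     
                                     
                                     
                                     
                                     
                                     
                                     
                                     
                                     
                                     
              ....@...............♣..
              ........~......^.♣..♣..
              ......~~~.....^...♣..♣♣
              .......~...........~...
              ............#.......♣..
              .................~~~...
              ...................~^..
              ..................^^^..
              ....♣♣.............^...
              .....♣♣............^...
              .......................
              .......................


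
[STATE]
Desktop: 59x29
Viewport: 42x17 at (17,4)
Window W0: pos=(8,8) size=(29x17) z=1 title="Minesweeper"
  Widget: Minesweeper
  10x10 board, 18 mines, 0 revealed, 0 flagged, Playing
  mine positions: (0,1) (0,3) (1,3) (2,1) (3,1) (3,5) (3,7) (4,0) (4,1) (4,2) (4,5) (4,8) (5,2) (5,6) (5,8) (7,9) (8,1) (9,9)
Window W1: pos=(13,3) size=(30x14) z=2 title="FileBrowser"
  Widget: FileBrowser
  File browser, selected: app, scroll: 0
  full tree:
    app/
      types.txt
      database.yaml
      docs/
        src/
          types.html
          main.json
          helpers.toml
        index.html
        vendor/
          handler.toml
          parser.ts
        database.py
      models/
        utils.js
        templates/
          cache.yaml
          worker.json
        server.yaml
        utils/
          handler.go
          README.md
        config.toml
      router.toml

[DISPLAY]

leBrowser                ┃                
─────────────────────────┨                
-] app/                  ┃                
 types.txt               ┃                
 database.yaml           ┃                
 [+] docs/               ┃                
 [+] models/             ┃                
 router.toml             ┃                
                         ┃                
                         ┃                
                         ┃                
                         ┃                
━━━━━━━━━━━━━━━━━━━━━━━━━┛                
■■                 ┃                      
■■                 ┃                      
■■                 ┃                      
■■                 ┃                      


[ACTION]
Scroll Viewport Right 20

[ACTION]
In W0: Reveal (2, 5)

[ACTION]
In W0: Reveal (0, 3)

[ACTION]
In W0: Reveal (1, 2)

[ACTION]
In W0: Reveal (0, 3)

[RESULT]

leBrowser                ┃                
─────────────────────────┨                
-] app/                  ┃                
 types.txt               ┃                
 database.yaml           ┃                
 [+] docs/               ┃                
 [+] models/             ┃                
 router.toml             ┃                
                         ┃                
                         ┃                
                         ┃                
                         ┃                
━━━━━━━━━━━━━━━━━━━━━━━━━┛                
■■                 ┃                      
■✹                 ┃                      
■■                 ┃                      
■✹                 ┃                      


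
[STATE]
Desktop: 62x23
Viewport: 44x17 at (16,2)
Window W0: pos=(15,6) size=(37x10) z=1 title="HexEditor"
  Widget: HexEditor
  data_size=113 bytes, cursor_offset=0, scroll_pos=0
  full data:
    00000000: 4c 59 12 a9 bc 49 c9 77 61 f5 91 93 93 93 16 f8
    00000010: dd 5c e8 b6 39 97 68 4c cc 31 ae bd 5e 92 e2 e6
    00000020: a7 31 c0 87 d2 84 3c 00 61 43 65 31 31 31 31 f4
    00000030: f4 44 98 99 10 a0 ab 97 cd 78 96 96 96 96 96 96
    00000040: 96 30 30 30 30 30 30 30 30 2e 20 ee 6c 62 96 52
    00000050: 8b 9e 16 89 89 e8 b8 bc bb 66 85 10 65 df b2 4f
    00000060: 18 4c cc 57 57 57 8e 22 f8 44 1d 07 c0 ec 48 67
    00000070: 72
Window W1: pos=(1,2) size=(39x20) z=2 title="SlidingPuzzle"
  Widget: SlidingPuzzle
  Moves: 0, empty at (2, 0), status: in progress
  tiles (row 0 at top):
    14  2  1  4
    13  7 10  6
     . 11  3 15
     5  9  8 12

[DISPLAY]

━━━━━━━━━━━━━━━━━━━━━━━┓                    
                       ┃                    
───────────────────────┨                    
─┬────┐                ┃                    
 │  4 │                ┃━━━━━━━━━━━┓        
─┼────┤                ┃           ┃        
 │  6 │                ┃───────────┨        
─┼────┤                ┃ 49 c9 77  ┃        
 │ 15 │                ┃ 97 68 4c  ┃        
─┼────┤                ┃ 84 3c 00  ┃        
 │ 12 │                ┃ a0 ab 97  ┃        
─┴────┘                ┃ 30 30 30  ┃        
                       ┃ e8 b8 bc  ┃        
                       ┃━━━━━━━━━━━┛        
                       ┃                    
                       ┃                    
                       ┃                    


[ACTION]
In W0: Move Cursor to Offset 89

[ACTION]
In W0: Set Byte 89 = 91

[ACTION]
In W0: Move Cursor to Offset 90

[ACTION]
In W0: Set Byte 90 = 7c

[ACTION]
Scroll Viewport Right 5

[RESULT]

━━━━━━━━━━━━━━━━━━━━━┓                      
                     ┃                      
─────────────────────┨                      
────┐                ┃                      
  4 │                ┃━━━━━━━━━━━┓          
────┤                ┃           ┃          
  6 │                ┃───────────┨          
────┤                ┃ 49 c9 77  ┃          
 15 │                ┃ 97 68 4c  ┃          
────┤                ┃ 84 3c 00  ┃          
 12 │                ┃ a0 ab 97  ┃          
────┘                ┃ 30 30 30  ┃          
                     ┃ e8 b8 bc  ┃          
                     ┃━━━━━━━━━━━┛          
                     ┃                      
                     ┃                      
                     ┃                      


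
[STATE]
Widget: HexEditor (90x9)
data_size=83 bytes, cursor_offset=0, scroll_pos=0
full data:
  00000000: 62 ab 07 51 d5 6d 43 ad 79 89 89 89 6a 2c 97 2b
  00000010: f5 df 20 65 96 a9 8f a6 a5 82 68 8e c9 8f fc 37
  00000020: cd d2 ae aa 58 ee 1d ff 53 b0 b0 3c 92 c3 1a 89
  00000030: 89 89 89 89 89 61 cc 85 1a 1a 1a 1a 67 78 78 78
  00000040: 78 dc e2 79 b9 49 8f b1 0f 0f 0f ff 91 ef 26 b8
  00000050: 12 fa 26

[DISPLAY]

00000000  62 ab 07 51 d5 6d 43 ad  79 89 89 89 6a 2c 97 2b  |b..Q.mC.y...j,.+|            
00000010  f5 df 20 65 96 a9 8f a6  a5 82 68 8e c9 8f fc 37  |.. e......h....7|            
00000020  cd d2 ae aa 58 ee 1d ff  53 b0 b0 3c 92 c3 1a 89  |....X...S..<....|            
00000030  89 89 89 89 89 61 cc 85  1a 1a 1a 1a 67 78 78 78  |.....a......gxxx|            
00000040  78 dc e2 79 b9 49 8f b1  0f 0f 0f ff 91 ef 26 b8  |x..y.I........&.|            
00000050  12 fa 26                                          |..&             |            
                                                                                          
                                                                                          
                                                                                          


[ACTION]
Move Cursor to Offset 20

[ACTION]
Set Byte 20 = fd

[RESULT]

00000000  62 ab 07 51 d5 6d 43 ad  79 89 89 89 6a 2c 97 2b  |b..Q.mC.y...j,.+|            
00000010  f5 df 20 65 FD a9 8f a6  a5 82 68 8e c9 8f fc 37  |.. e......h....7|            
00000020  cd d2 ae aa 58 ee 1d ff  53 b0 b0 3c 92 c3 1a 89  |....X...S..<....|            
00000030  89 89 89 89 89 61 cc 85  1a 1a 1a 1a 67 78 78 78  |.....a......gxxx|            
00000040  78 dc e2 79 b9 49 8f b1  0f 0f 0f ff 91 ef 26 b8  |x..y.I........&.|            
00000050  12 fa 26                                          |..&             |            
                                                                                          
                                                                                          
                                                                                          


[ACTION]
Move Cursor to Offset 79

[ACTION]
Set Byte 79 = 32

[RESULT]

00000000  62 ab 07 51 d5 6d 43 ad  79 89 89 89 6a 2c 97 2b  |b..Q.mC.y...j,.+|            
00000010  f5 df 20 65 fd a9 8f a6  a5 82 68 8e c9 8f fc 37  |.. e......h....7|            
00000020  cd d2 ae aa 58 ee 1d ff  53 b0 b0 3c 92 c3 1a 89  |....X...S..<....|            
00000030  89 89 89 89 89 61 cc 85  1a 1a 1a 1a 67 78 78 78  |.....a......gxxx|            
00000040  78 dc e2 79 b9 49 8f b1  0f 0f 0f ff 91 ef 26 32  |x..y.I........&2|            
00000050  12 fa 26                                          |..&             |            
                                                                                          
                                                                                          
                                                                                          
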